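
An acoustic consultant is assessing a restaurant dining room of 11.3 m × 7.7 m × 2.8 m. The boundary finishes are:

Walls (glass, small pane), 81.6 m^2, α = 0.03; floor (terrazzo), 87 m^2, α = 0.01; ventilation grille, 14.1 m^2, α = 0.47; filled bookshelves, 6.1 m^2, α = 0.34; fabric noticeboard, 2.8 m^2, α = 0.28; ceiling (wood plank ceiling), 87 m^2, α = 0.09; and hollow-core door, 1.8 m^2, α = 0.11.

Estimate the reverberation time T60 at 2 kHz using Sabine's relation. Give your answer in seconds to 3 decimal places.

Summing Sᵢαᵢ: 2.448 + 0.870 + 6.627 + 2.074 + 0.784 + 7.830 + 0.198 → A = 20.831 sabins.
Volume V = 11.3 × 7.7 × 2.8 = 243.628 m³.
Sabine: RT60 = 0.161 × 243.628 / 20.831 = 1.883 s.

1.883 s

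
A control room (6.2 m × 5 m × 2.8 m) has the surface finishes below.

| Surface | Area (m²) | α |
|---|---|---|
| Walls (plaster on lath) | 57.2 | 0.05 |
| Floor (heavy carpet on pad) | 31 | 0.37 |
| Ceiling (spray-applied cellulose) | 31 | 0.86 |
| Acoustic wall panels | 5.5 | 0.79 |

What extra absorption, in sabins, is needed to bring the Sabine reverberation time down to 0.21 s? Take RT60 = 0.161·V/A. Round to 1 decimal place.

21.2 sabins

A₁ = Σ Sᵢαᵢ = 57.2·0.05 + 31·0.37 + 31·0.86 + 5.5·0.79 = 45.335 sabins.
V = 86.8 m³. Required absorption A₂ = 0.161 × 86.8 / 0.21 = 66.547 sabins.
Shortfall: 66.547 − 45.335 = 21.2 sabins.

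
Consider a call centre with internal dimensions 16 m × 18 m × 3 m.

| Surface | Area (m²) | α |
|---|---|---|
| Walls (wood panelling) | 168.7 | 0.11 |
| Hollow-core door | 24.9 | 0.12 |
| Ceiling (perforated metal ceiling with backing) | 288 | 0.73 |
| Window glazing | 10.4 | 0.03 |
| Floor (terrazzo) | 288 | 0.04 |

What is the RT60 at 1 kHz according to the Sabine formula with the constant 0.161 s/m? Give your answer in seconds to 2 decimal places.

A = Σ Sᵢαᵢ = 168.7×0.11 + 24.9×0.12 + 288×0.73 + 10.4×0.03 + 288×0.04 = 243.617 sabins.
Volume V = 16 × 18 × 3 = 864 m³.
Sabine: RT60 = 0.161 × 864 / 243.617 = 0.57 s.

0.57 s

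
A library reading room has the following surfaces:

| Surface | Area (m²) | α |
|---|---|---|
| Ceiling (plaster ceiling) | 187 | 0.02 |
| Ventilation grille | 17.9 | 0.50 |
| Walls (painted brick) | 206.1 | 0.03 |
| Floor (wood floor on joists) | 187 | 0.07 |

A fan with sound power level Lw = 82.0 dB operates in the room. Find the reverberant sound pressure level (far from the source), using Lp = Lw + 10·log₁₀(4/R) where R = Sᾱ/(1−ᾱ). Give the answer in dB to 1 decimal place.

72.7 dB

Σ(Sᵢαᵢ) = 187·0.02 + 17.9·0.50 + 206.1·0.03 + 187·0.07 = 31.963; total area S = 598.0 m².
ᾱ = 0.0534, so room constant R = A/(1−ᾱ) = 33.766 m².
Lp = 82.0 + 10·log₁₀(4/33.766) = 82.0 + (-9.26) = 72.7 dB.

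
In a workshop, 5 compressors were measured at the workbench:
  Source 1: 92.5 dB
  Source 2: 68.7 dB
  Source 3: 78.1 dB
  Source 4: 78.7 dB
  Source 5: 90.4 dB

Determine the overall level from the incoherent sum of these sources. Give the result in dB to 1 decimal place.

Σ 10^(Lᵢ/10) = 3.021e+09.
Back to dB: 10·log₁₀ Σ = 94.8 dB.

94.8 dB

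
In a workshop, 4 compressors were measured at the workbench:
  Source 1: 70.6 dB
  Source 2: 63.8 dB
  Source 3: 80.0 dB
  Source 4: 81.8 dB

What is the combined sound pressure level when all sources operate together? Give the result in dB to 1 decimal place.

Sum in the linear (power) domain: Σ 10^(Lᵢ/10) = 10^(70.6/10) + 10^(63.8/10) + 10^(80.0/10) + 10^(81.8/10) = 2.652e+08.
Back to dB: 10·log₁₀ Σ = 84.2 dB.

84.2 dB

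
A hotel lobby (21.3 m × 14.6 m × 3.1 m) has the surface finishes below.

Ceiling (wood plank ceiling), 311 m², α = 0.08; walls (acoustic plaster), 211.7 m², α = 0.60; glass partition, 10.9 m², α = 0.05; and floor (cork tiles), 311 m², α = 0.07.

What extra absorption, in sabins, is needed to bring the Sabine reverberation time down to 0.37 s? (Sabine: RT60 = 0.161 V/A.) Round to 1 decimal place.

245.3 sabins

Equivalent absorption area: A₁ = 311·0.08 + 211.7·0.60 + 10.9·0.05 + 311·0.07 = 174.215 m².
For T = 0.37 s, need A₂ = 0.161·V/T = 0.161·964.038/0.37 = 419.487 sabins.
ΔA = A₂ − A₁ = 419.487 − 174.215 = 245.3 sabins.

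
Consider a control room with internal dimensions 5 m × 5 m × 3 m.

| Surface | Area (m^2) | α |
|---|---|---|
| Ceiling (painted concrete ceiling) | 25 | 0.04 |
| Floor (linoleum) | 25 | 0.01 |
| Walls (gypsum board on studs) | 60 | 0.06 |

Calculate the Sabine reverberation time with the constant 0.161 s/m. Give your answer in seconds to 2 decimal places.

Summing Sᵢαᵢ: 1.000 + 0.250 + 3.600 → A = 4.850 sabins.
V = 5·5·3 = 75 m³.
RT60 = 0.161 · V / A = 0.161 × 75 / 4.850 = 2.49 s.

2.49 s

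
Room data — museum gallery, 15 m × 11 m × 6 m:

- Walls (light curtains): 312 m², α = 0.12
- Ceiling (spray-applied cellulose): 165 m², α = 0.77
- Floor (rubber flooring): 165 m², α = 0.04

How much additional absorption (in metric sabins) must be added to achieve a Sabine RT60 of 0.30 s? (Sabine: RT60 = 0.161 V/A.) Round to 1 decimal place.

360.2 sabins

A₁ = Σ Sᵢαᵢ = 312·0.12 + 165·0.77 + 165·0.04 = 171.090 sabins.
For T = 0.30 s, need A₂ = 0.161·V/T = 0.161·990/0.30 = 531.300 sabins.
Shortfall: 531.300 − 171.090 = 360.2 sabins.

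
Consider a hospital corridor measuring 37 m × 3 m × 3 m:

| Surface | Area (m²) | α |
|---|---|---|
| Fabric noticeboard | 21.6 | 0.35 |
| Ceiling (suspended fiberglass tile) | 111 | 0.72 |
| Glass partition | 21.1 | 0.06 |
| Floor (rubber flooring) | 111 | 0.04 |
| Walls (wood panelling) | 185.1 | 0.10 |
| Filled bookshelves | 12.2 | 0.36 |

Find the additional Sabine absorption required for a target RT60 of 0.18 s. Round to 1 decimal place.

181.8 sabins

Equivalent absorption area: A₁ = 21.6*0.35 + 111*0.72 + 21.1*0.06 + 111*0.04 + 185.1*0.10 + 12.2*0.36 = 116.088 m².
Target A₂ = 0.161·333/0.18 = 297.850 sabins (V = 333 m³).
Shortfall: 297.850 − 116.088 = 181.8 sabins.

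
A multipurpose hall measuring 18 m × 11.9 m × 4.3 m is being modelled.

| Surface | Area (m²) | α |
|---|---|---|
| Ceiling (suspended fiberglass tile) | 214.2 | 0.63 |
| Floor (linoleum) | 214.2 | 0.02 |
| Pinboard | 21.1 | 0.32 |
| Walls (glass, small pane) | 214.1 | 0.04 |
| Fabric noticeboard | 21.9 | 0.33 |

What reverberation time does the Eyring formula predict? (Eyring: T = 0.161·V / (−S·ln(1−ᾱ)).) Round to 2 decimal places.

S = Σ Sᵢ = 685.5 m².
Σ(Sᵢαᵢ) = 214.2×0.63 + 214.2×0.02 + 21.1×0.32 + 214.1×0.04 + 21.9×0.33 = 161.773.
Mean coefficient ᾱ = A/S = 0.2360.
Eyring denominator: −S ln(1−ᾱ) = 184.528.
V = 18 × 11.9 × 4.3 = 921.06 m³.
T = 0.161·V/[−S·ln(1−ᾱ)] = 0.161·921.06/184.528 = 0.80 s.

0.80 seconds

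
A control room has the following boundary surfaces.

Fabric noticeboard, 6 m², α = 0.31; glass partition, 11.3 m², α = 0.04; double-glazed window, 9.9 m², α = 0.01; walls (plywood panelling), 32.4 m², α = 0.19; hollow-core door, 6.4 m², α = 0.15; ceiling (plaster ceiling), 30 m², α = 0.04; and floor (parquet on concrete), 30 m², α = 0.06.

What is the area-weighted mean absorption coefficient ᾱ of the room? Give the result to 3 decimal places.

S = Σ Sᵢ = 6 + 11.3 + 9.9 + 32.4 + 6.4 + 30 + 30 = 126.0 m².
A = 6·0.31 + 11.3·0.04 + 9.9·0.01 + 32.4·0.19 + 6.4·0.15 + 30·0.04 + 30·0.06 = 12.527 sabins.
ᾱ = A/S = 0.099.

0.099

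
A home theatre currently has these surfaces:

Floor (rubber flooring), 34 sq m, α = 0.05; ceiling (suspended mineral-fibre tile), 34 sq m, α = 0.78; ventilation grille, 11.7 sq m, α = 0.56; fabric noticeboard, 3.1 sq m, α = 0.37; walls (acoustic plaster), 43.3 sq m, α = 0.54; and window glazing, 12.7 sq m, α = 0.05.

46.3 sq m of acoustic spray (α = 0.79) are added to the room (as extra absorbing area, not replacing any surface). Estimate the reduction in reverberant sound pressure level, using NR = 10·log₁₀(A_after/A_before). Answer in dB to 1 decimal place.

Total absorption A_before = 34·0.05 + 34·0.78 + 11.7·0.56 + 3.1·0.37 + 43.3·0.54 + 12.7·0.05
  = 1.700 + 26.520 + 6.552 + 1.147 + 23.382 + 0.635 = 59.936 sq m sabins.
Treatment contributes 46.3·0.79 = 36.577 sabins.
A_after = 59.936 + 36.577 = 96.513 sabins.
NR = 10·log₁₀(96.513/59.936) = 2.1 dB.

2.1 dB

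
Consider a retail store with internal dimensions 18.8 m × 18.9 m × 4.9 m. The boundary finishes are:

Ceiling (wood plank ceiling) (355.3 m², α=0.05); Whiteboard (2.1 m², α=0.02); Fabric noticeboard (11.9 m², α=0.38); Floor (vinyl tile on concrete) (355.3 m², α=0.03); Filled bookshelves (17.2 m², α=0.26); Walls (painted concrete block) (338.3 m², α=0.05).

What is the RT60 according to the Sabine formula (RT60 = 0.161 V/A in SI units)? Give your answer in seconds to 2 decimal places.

5.16 s

A = Σ Sᵢαᵢ = 355.3×0.05 + 2.1×0.02 + 11.9×0.38 + 355.3×0.03 + 17.2×0.26 + 338.3×0.05 = 54.375 sabins.
Volume V = 18.8 × 18.9 × 4.9 = 1741.068 m³.
RT60 = 0.161 · V / A = 0.161 × 1741.068 / 54.375 = 5.16 s.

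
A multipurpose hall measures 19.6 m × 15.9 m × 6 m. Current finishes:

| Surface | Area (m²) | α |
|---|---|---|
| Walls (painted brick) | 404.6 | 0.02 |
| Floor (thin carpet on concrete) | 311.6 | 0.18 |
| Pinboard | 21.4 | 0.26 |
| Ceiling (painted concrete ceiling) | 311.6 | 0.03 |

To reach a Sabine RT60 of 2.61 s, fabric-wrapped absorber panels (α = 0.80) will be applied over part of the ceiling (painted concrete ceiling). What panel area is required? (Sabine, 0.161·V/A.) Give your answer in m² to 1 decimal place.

A₁ = Σ Sᵢαᵢ = 404.6*0.02 + 311.6*0.18 + 21.4*0.26 + 311.6*0.03 = 79.092 sabins.
V = 1869.84 m³. Target absorption A₂ = 0.161 × 1869.84 / 2.61 = 115.343 sabins.
ΔA needed = 115.343 − 79.092 = 36.251 sabins.
Net gain per m²: Δα = 0.80 − 0.03 = 0.77.
Panel area = 36.251 / 0.77 = 47.1 m².

47.1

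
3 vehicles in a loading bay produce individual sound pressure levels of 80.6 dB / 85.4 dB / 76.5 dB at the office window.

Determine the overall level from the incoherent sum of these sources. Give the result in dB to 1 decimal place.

Sum in the linear (power) domain: Σ 10^(Lᵢ/10) = 10^(80.6/10) + 10^(85.4/10) + 10^(76.5/10) = 5.062e+08.
Back to dB: 10·log₁₀ Σ = 87.0 dB.

87.0 dB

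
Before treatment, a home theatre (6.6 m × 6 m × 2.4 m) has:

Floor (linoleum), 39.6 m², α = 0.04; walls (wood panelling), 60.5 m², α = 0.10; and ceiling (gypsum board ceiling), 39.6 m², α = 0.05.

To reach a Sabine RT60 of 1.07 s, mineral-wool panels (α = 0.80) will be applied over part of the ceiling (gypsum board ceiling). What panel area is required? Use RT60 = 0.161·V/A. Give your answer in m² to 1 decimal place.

Summing Sᵢαᵢ: 1.584 + 6.050 + 1.980 → A₁ = 9.614 sabins.
Required A₂ = 0.161·95.04/1.07 = 14.300 sabins.
Absorption to add: 14.300 − 9.614 = 4.686 sabins.
Each m² of panel replacing the ceiling (gypsum board ceiling) adds (0.80 − 0.05) = 0.75 sabins.
Area = ΔA/Δα = 4.686/0.75 = 6.2 m².

6.2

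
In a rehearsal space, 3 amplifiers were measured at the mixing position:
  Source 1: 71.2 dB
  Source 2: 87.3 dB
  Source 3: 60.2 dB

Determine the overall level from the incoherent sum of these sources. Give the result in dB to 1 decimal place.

Converting to relative power and adding: 10^(71.2/10) + 10^(87.3/10) + 10^(60.2/10) = 5.513e+08.
Back to dB: 10·log₁₀ Σ = 87.4 dB.

87.4 dB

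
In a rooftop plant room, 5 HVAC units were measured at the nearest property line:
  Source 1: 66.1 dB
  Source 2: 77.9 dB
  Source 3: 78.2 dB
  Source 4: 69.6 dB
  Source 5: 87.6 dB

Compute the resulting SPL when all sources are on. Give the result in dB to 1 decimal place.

Sum in the linear (power) domain: Σ 10^(Lᵢ/10) = 10^(66.1/10) + 10^(77.9/10) + 10^(78.2/10) + 10^(69.6/10) + 10^(87.6/10) = 7.164e+08.
Back to dB: 10·log₁₀ Σ = 88.6 dB.

88.6 dB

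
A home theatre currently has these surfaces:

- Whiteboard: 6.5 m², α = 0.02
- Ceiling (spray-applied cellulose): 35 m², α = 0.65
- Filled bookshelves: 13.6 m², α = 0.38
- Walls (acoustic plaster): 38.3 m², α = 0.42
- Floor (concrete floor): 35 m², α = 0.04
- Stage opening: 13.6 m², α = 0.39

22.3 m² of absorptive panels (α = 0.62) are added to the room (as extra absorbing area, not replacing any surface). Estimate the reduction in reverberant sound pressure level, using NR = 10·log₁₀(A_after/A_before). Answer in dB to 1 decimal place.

1.0 dB

Equivalent absorption area: A_before = 6.5×0.02 + 35×0.65 + 13.6×0.38 + 38.3×0.42 + 35×0.04 + 13.6×0.39 = 50.838 m².
Added absorption = 22.3 × 0.62 = 13.826 sabins.
New total A_after = 64.664 sabins.
Reduction = 10 log₁₀(A_after/A_before) = 10 log₁₀(1.2720) = 1.0 dB.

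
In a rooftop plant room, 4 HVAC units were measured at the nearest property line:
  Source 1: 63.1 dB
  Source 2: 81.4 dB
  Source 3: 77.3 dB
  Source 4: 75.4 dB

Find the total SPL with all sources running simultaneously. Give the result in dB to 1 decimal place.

83.6 dB

Converting to relative power and adding: 10^(63.1/10) + 10^(81.4/10) + 10^(77.3/10) + 10^(75.4/10) = 2.285e+08.
L_total = 10·log₁₀(2.285e+08) = 83.6 dB.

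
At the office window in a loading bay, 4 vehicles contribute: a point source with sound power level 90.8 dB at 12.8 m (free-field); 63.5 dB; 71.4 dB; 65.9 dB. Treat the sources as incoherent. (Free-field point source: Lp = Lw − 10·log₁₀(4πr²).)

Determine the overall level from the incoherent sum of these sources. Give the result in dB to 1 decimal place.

Source at 12.8 m: Lp = 90.8 − 10·log₁₀(4π·12.8²) = 90.8 − 10·log₁₀(2058.874) = 57.7 dB.
Converting to relative power and adding: 10^(57.7/10) + 10^(63.5/10) + 10^(71.4/10) + 10^(65.9/10) = 2.052e+07.
L_total = 10·log₁₀(2.052e+07) = 73.1 dB.

73.1 dB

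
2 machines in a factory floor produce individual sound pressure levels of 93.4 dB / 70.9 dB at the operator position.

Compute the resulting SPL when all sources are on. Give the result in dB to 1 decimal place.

Σ 10^(Lᵢ/10) = 2.2e+09.
Back to dB: 10·log₁₀ Σ = 93.4 dB.

93.4 dB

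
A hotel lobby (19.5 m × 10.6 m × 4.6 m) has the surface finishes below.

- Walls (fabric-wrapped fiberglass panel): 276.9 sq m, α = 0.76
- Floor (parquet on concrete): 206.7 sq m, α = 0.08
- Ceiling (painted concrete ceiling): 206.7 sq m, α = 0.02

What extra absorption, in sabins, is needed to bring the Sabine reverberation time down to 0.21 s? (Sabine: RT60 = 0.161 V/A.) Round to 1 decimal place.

A₁ = Σ Sᵢαᵢ = 276.9*0.76 + 206.7*0.08 + 206.7*0.02 = 231.114 sabins.
V = 950.82 m³. Required absorption A₂ = 0.161 × 950.82 / 0.21 = 728.962 sabins.
Additional absorption ΔA = 728.962 − 231.114 = 497.8 sabins.

497.8 sabins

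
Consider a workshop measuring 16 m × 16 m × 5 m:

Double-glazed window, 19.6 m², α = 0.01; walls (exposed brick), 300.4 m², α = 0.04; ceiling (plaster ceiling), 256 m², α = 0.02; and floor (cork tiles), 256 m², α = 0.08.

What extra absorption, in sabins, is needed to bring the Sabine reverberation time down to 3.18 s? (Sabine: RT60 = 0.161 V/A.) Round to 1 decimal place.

27.0 sabins

A₁ = Σ Sᵢαᵢ = 19.6·0.01 + 300.4·0.04 + 256·0.02 + 256·0.08 = 37.812 sabins.
For T = 3.18 s, need A₂ = 0.161·V/T = 0.161·1280/3.18 = 64.805 sabins.
Shortfall: 64.805 − 37.812 = 27.0 sabins.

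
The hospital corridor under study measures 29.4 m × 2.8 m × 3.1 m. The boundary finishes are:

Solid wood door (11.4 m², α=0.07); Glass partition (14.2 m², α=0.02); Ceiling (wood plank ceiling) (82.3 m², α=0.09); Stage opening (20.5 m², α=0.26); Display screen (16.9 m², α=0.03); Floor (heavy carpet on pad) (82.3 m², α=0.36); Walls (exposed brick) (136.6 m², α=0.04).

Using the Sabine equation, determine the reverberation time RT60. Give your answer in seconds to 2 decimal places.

0.83 s

Summing Sᵢαᵢ: 0.798 + 0.284 + 7.407 + 5.330 + 0.507 + 29.628 + 5.464 → A = 49.418 sabins.
V = 29.4·2.8·3.1 = 255.192 m³.
RT60 = 0.161 · V / A = 0.161 × 255.192 / 49.418 = 0.83 s.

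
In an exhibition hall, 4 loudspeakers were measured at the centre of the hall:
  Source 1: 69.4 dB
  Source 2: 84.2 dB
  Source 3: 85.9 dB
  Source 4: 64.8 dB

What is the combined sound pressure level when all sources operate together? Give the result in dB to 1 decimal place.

88.2 dB

Σ 10^(Lᵢ/10) = 6.638e+08.
L_total = 10·log₁₀(6.638e+08) = 88.2 dB.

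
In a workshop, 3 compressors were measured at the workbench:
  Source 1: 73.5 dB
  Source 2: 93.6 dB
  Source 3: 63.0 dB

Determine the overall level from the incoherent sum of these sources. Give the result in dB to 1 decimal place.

Σ 10^(Lᵢ/10) = 2.315e+09.
Back to dB: 10·log₁₀ Σ = 93.6 dB.

93.6 dB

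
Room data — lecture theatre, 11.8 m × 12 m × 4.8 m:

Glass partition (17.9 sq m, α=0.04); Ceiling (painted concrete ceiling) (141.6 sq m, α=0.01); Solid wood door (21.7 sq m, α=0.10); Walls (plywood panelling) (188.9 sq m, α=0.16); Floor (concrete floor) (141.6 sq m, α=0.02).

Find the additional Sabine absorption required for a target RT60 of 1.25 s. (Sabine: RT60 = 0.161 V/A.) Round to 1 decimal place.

50.2 sabins

Equivalent absorption area: A₁ = 17.9×0.04 + 141.6×0.01 + 21.7×0.10 + 188.9×0.16 + 141.6×0.02 = 37.358 sq m.
V = 679.68 m³. Required absorption A₂ = 0.161 × 679.68 / 1.25 = 87.543 sabins.
ΔA = A₂ − A₁ = 87.543 − 37.358 = 50.2 sabins.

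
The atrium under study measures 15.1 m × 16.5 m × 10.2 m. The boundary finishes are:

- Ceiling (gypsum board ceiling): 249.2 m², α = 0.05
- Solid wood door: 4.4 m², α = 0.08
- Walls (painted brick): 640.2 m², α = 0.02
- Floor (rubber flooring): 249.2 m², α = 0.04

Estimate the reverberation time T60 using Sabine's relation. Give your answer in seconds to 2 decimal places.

Equivalent absorption area: A = 249.2*0.05 + 4.4*0.08 + 640.2*0.02 + 249.2*0.04 = 35.584 m².
V = 15.1·16.5·10.2 = 2541.33 m³.
Sabine: RT60 = 0.161 × 2541.33 / 35.584 = 11.50 s.

11.50 seconds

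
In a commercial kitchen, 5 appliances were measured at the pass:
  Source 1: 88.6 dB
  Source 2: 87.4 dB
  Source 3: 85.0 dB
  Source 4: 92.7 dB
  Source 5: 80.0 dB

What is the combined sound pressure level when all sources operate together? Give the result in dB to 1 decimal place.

Converting to relative power and adding: 10^(88.6/10) + 10^(87.4/10) + 10^(85.0/10) + 10^(92.7/10) + 10^(80.0/10) = 3.552e+09.
L_total = 10·log₁₀(3.552e+09) = 95.5 dB.

95.5 dB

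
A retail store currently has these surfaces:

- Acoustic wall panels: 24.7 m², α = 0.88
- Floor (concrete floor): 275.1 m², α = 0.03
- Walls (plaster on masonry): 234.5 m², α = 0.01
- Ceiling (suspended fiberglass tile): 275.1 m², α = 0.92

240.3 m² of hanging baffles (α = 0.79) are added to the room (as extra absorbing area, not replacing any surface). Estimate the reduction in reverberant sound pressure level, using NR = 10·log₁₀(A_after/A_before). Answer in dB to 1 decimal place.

A_before = Σ Sᵢαᵢ = 24.7*0.88 + 275.1*0.03 + 234.5*0.01 + 275.1*0.92 = 285.426 sabins.
Added absorption = 240.3 × 0.79 = 189.837 sabins.
A_after = 285.426 + 189.837 = 475.263 sabins.
Reduction = 10 log₁₀(A_after/A_before) = 10 log₁₀(1.6651) = 2.2 dB.

2.2 dB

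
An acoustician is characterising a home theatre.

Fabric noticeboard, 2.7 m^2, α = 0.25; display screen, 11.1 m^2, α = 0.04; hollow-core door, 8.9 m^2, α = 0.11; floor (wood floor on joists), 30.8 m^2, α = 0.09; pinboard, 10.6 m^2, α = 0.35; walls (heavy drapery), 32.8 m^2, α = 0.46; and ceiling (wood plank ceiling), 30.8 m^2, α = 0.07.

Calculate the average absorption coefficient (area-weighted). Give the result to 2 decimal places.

Total surface area S = 127.7 m^2.
Weighted sum Σ Sα = 25.824.
ᾱ = 25.824 / 127.7 = 0.20.

0.20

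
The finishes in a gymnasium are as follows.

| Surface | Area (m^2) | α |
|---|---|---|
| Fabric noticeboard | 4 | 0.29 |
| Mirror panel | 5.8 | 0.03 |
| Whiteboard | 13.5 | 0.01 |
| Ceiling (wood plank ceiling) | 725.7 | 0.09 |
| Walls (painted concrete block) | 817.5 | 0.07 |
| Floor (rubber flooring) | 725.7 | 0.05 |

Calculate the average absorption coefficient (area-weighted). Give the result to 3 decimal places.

0.070

Total surface area S = 2292.2 m^2.
A = 4×0.29 + 5.8×0.03 + 13.5×0.01 + 725.7×0.09 + 817.5×0.07 + 725.7×0.05 = 160.292 sabins.
ᾱ = A/S = 0.070.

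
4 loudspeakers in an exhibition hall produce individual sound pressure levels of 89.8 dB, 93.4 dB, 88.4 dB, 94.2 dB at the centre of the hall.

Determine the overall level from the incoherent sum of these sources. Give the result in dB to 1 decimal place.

98.1 dB

Σ 10^(Lᵢ/10) = 6.465e+09.
Back to dB: 10·log₁₀ Σ = 98.1 dB.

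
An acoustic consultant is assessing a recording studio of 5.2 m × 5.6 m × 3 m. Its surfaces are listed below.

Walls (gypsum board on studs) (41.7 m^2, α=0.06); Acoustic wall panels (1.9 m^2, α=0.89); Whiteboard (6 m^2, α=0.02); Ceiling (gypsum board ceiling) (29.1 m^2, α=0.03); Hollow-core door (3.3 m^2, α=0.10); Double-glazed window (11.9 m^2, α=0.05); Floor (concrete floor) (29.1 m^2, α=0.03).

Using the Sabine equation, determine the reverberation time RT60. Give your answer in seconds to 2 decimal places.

Equivalent absorption area: A = 41.7×0.06 + 1.9×0.89 + 6×0.02 + 29.1×0.03 + 3.3×0.10 + 11.9×0.05 + 29.1×0.03 = 6.984 m^2.
V = 5.2·5.6·3 = 87.36 m³.
Sabine: RT60 = 0.161 × 87.36 / 6.984 = 2.01 s.

2.01 s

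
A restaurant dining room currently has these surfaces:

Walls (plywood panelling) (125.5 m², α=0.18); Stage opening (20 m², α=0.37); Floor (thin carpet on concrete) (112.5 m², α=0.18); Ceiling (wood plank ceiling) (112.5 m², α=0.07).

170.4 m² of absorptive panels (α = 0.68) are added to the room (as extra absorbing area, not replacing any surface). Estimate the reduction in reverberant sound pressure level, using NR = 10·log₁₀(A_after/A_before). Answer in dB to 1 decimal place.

Total absorption A_before = 125.5·0.18 + 20·0.37 + 112.5·0.18 + 112.5·0.07
  = 22.590 + 7.400 + 20.250 + 7.875 = 58.115 m² sabins.
Treatment contributes 170.4·0.68 = 115.872 sabins.
A_after = 58.115 + 115.872 = 173.987 sabins.
Reduction = 10 log₁₀(A_after/A_before) = 10 log₁₀(2.9938) = 4.8 dB.

4.8 dB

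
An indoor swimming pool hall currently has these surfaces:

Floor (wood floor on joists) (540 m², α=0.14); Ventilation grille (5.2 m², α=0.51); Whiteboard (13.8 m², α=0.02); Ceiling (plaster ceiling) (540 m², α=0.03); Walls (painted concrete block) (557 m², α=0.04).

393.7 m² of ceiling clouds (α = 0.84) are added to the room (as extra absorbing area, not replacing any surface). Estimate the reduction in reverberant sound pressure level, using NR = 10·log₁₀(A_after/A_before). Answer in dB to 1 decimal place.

Summing Sᵢαᵢ: 75.600 + 2.652 + 0.276 + 16.200 + 22.280 → A_before = 117.008 sabins.
Added absorption = 393.7 × 0.84 = 330.708 sabins.
New total A_after = 447.716 sabins.
Reduction = 10 log₁₀(A_after/A_before) = 10 log₁₀(3.8264) = 5.8 dB.

5.8 dB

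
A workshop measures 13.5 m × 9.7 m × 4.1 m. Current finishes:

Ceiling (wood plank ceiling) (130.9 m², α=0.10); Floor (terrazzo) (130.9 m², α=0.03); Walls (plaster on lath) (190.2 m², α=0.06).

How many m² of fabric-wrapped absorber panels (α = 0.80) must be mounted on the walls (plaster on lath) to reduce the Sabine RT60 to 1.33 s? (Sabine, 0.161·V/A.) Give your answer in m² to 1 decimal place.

49.4

Summing Sᵢαᵢ: 13.090 + 3.927 + 11.412 → A₁ = 28.429 sabins.
V = 536.895 m³. Target absorption A₂ = 0.161 × 536.895 / 1.33 = 64.993 sabins.
ΔA needed = 64.993 − 28.429 = 36.564 sabins.
Net gain per m²: Δα = 0.80 − 0.06 = 0.74.
Area = ΔA/Δα = 36.564/0.74 = 49.4 m².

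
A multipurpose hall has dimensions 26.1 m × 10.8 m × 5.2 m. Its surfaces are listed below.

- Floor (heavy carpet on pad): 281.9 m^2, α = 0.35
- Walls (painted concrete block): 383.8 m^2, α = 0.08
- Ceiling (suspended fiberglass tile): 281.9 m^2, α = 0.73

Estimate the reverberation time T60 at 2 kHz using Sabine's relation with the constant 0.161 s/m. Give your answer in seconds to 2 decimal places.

0.70 sec

Total absorption A = 281.9*0.35 + 383.8*0.08 + 281.9*0.73
  = 98.665 + 30.704 + 205.787 = 335.156 m^2 sabins.
V = 26.1·10.8·5.2 = 1465.776 m³.
T = 0.161 V/A = 0.161·1465.776/335.156 = 0.70 s.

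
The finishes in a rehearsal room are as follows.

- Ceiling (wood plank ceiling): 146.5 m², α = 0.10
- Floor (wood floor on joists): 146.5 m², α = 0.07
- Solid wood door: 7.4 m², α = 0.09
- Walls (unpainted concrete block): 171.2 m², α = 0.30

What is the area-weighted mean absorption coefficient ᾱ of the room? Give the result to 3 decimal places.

0.163

Total surface area S = 471.6 m².
Weighted sum Σ Sα = 76.931.
ᾱ = A/S = 0.163.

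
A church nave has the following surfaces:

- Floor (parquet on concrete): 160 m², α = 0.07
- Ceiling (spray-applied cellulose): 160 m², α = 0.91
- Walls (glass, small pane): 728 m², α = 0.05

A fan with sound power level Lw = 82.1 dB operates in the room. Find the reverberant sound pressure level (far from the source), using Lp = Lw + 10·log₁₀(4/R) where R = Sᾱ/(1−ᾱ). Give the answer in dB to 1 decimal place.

Σ(Sᵢαᵢ) = 160×0.07 + 160×0.91 + 728×0.05 = 193.200; total area S = 1048.0 m².
ᾱ = 0.1844, so room constant R = A/(1−ᾱ) = 236.881 m².
Lp = 82.1 + 10·log₁₀(4/236.881) = 82.1 + (-17.72) = 64.4 dB.

64.4 dB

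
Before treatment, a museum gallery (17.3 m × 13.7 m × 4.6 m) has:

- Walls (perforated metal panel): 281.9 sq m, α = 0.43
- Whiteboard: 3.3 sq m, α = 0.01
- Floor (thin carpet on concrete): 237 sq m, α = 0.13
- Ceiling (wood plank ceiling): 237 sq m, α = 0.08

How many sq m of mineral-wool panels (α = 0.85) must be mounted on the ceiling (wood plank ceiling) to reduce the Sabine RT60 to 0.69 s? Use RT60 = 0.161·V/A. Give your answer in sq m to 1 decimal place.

108.3

Summing Sᵢαᵢ: 121.217 + 0.033 + 30.810 + 18.960 → A₁ = 171.020 sabins.
Required A₂ = 0.161·1090.246/0.69 = 254.391 sabins.
Absorption to add: 254.391 − 171.020 = 83.371 sabins.
Each sq m of panel replacing the ceiling (wood plank ceiling) adds (0.85 − 0.08) = 0.77 sabins.
Panel area = 83.371 / 0.77 = 108.3 sq m.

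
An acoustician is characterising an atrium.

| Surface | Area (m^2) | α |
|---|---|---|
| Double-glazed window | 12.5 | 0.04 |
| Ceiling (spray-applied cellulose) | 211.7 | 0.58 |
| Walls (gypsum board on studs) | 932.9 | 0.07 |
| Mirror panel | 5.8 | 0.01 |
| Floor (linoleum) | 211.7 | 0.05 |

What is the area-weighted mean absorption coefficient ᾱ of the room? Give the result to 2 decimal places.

0.14

S = Σ Sᵢ = 12.5 + 211.7 + 932.9 + 5.8 + 211.7 = 1374.6 m^2.
Weighted sum Σ Sα = 199.232.
ᾱ = A/S = 0.14.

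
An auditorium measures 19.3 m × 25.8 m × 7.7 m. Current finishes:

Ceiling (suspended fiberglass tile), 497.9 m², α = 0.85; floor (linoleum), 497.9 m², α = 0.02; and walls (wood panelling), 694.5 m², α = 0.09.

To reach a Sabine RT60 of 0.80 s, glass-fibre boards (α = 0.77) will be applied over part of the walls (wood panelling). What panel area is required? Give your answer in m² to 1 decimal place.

Equivalent absorption area: A₁ = 497.9*0.85 + 497.9*0.02 + 694.5*0.09 = 495.678 m².
V = 3834.138 m³. Target absorption A₂ = 0.161 × 3834.138 / 0.80 = 771.620 sabins.
ΔA needed = 771.620 − 495.678 = 275.942 sabins.
Net gain per m²: Δα = 0.77 − 0.09 = 0.68.
Area = ΔA/Δα = 275.942/0.68 = 405.8 m².

405.8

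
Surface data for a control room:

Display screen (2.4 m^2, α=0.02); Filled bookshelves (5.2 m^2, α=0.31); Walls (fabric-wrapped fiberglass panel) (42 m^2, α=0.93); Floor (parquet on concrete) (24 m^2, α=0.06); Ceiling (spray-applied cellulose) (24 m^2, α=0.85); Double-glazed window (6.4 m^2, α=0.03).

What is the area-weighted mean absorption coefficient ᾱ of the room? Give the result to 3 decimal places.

S = Σ Sᵢ = 2.4 + 5.2 + 42 + 24 + 24 + 6.4 = 104.0 m^2.
Σ(Sᵢαᵢ) = 2.4·0.02 + 5.2·0.31 + 42·0.93 + 24·0.06 + 24·0.85 + 6.4·0.03 = 62.752.
ᾱ = 62.752 / 104.0 = 0.603.

0.603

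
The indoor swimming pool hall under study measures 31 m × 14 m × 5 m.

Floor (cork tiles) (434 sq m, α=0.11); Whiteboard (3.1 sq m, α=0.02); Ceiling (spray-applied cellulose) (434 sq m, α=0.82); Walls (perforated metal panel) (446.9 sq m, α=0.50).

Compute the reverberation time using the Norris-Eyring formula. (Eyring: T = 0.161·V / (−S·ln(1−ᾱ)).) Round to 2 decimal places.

S = Σ Sᵢ = 1318.0 sq m.
Absorption A = 434×0.11 + 3.1×0.02 + 434×0.82 + 446.9×0.50 = 627.132 sabins.
ᾱ = 627.132 / 1318.0 = 0.4758.
Eyring denominator: −S ln(1−ᾱ) = 851.272.
V = 31 × 14 × 5 = 2170 m³.
T = 0.161·V/[−S·ln(1−ᾱ)] = 0.161·2170/851.272 = 0.41 s.

0.41 seconds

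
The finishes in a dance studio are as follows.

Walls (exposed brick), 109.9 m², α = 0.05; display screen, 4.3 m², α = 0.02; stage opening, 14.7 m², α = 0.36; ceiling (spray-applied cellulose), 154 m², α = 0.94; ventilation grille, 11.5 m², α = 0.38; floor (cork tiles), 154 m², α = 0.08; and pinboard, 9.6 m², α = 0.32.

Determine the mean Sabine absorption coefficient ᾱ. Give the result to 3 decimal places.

S = Σ Sᵢ = 109.9 + 4.3 + 14.7 + 154 + 11.5 + 154 + 9.6 = 458.0 m².
Weighted sum Σ Sα = 175.395.
ᾱ = 175.395 / 458.0 = 0.383.

0.383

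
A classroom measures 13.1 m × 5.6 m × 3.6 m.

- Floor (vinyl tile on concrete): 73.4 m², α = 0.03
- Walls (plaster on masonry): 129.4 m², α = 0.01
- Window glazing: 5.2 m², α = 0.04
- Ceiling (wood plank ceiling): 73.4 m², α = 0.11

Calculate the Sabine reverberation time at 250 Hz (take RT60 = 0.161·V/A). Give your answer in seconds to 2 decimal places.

Equivalent absorption area: A = 73.4*0.03 + 129.4*0.01 + 5.2*0.04 + 73.4*0.11 = 11.778 m².
Room volume: 264.096 m³.
Sabine: RT60 = 0.161 × 264.096 / 11.778 = 3.61 s.

3.61 s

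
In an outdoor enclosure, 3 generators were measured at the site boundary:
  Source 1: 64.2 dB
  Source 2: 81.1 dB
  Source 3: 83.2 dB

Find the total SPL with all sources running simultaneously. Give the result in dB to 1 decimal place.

85.3 dB

Converting to relative power and adding: 10^(64.2/10) + 10^(81.1/10) + 10^(83.2/10) = 3.404e+08.
Combined level = 10 log₁₀(3.404e+08) = 85.3 dB.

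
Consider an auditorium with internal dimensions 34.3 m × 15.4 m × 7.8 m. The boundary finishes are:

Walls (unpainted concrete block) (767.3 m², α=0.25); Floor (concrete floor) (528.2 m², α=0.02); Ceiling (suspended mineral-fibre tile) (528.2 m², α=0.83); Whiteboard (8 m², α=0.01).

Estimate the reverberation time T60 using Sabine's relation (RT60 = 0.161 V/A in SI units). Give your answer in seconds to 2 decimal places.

Total absorption A = 767.3*0.25 + 528.2*0.02 + 528.2*0.83 + 8*0.01
  = 191.825 + 10.564 + 438.406 + 0.080 = 640.875 m² sabins.
V = 34.3·15.4·7.8 = 4120.116 m³.
RT60 = 0.161 · V / A = 0.161 × 4120.116 / 640.875 = 1.04 s.

1.04 s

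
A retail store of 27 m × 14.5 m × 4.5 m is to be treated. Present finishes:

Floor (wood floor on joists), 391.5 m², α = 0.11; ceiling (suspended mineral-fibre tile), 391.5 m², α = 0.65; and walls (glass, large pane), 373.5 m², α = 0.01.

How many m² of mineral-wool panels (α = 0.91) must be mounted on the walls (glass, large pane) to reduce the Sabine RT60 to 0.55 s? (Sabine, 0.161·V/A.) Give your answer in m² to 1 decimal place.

238.3

Equivalent absorption area: A₁ = 391.5*0.11 + 391.5*0.65 + 373.5*0.01 = 301.275 m².
V = 1761.75 m³. Target absorption A₂ = 0.161 × 1761.75 / 0.55 = 515.712 sabins.
ΔA needed = 515.712 − 301.275 = 214.437 sabins.
Net gain per m²: Δα = 0.91 − 0.01 = 0.90.
Area = ΔA/Δα = 214.437/0.90 = 238.3 m².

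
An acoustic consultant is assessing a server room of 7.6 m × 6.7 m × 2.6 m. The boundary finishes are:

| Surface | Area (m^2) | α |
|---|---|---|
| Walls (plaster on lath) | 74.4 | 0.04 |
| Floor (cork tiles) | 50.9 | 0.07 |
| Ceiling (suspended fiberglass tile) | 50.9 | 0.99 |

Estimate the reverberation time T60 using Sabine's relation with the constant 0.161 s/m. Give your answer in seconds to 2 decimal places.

0.37 seconds

Equivalent absorption area: A = 74.4×0.04 + 50.9×0.07 + 50.9×0.99 = 56.930 m^2.
Room volume: 132.392 m³.
T = 0.161 V/A = 0.161·132.392/56.930 = 0.37 s.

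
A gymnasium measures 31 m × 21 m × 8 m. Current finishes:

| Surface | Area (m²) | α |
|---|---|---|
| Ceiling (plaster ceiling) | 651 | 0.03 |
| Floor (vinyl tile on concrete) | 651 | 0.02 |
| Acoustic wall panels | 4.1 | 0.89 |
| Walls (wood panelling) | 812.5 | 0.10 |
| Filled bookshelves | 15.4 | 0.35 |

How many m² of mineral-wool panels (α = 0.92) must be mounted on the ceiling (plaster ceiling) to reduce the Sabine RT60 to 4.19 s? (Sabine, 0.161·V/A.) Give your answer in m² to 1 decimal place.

Summing Sᵢαᵢ: 19.530 + 13.020 + 3.649 + 81.250 + 5.390 → A₁ = 122.839 sabins.
Required A₂ = 0.161·5208/4.19 = 200.116 sabins.
Absorption to add: 200.116 − 122.839 = 77.277 sabins.
Each m² of panel replacing the ceiling (plaster ceiling) adds (0.92 − 0.03) = 0.89 sabins.
Area = ΔA/Δα = 77.277/0.89 = 86.8 m².

86.8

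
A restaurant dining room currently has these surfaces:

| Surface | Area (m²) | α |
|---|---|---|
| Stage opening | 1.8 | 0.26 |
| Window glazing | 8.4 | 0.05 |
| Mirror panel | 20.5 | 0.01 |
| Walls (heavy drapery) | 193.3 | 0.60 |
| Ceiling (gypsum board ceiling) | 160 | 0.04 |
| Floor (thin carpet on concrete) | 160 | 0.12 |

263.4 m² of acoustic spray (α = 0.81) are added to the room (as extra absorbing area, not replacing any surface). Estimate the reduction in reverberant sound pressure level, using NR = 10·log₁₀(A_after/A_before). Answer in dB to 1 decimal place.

Summing Sᵢαᵢ: 0.468 + 0.420 + 0.205 + 115.980 + 6.400 + 19.200 → A_before = 142.673 sabins.
Treatment contributes 263.4·0.81 = 213.354 sabins.
New total A_after = 356.027 sabins.
Reduction = 10 log₁₀(A_after/A_before) = 10 log₁₀(2.4954) = 4.0 dB.

4.0 dB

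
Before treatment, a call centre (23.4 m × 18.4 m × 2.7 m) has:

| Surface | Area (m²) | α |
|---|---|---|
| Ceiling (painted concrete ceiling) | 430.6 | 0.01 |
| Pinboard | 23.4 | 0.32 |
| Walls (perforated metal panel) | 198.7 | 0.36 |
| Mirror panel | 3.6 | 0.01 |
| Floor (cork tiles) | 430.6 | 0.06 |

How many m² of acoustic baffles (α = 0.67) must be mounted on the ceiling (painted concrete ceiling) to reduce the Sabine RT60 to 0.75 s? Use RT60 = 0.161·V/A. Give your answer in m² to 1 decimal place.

Equivalent absorption area: A₁ = 430.6*0.01 + 23.4*0.32 + 198.7*0.36 + 3.6*0.01 + 430.6*0.06 = 109.198 m².
Required A₂ = 0.161·1162.512/0.75 = 249.553 sabins.
Absorption to add: 249.553 − 109.198 = 140.355 sabins.
Each m² of panel replacing the ceiling (painted concrete ceiling) adds (0.67 − 0.01) = 0.66 sabins.
Panel area = 140.355 / 0.66 = 212.7 m².

212.7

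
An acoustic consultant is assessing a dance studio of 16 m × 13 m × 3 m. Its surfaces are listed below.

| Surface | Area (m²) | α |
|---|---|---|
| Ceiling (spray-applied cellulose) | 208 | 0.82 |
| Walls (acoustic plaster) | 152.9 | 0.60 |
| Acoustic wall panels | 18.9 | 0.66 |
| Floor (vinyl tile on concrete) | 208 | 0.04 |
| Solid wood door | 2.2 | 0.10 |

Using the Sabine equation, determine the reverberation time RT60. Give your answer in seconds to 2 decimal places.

Summing Sᵢαᵢ: 170.560 + 91.740 + 12.474 + 8.320 + 0.220 → A = 283.314 sabins.
Volume V = 16 × 13 × 3 = 624 m³.
Sabine: RT60 = 0.161 × 624 / 283.314 = 0.35 s.

0.35 seconds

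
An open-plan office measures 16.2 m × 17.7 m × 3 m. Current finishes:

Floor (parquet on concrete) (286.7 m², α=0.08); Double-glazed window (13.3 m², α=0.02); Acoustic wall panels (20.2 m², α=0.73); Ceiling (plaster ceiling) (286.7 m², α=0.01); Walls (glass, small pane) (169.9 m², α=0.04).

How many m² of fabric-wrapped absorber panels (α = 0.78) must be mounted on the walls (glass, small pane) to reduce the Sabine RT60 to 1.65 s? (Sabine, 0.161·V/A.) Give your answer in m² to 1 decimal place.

49.1

Total absorption A₁ = 286.7*0.08 + 13.3*0.02 + 20.2*0.73 + 286.7*0.01 + 169.9*0.04
  = 22.936 + 0.266 + 14.746 + 2.867 + 6.796 = 47.611 m² sabins.
Required A₂ = 0.161·860.22/1.65 = 83.937 sabins.
Absorption to add: 83.937 − 47.611 = 36.326 sabins.
Each m² of panel replacing the walls (glass, small pane) adds (0.78 − 0.04) = 0.74 sabins.
Panel area = 36.326 / 0.74 = 49.1 m².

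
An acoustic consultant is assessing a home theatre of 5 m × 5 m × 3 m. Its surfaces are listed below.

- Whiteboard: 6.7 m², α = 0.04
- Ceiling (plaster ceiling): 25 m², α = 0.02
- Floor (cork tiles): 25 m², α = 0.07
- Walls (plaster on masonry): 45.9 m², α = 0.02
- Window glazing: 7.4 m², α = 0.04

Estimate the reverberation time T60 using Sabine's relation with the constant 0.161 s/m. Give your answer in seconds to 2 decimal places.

Equivalent absorption area: A = 6.7×0.04 + 25×0.02 + 25×0.07 + 45.9×0.02 + 7.4×0.04 = 3.732 m².
Volume V = 5 × 5 × 3 = 75 m³.
RT60 = 0.161 · V / A = 0.161 × 75 / 3.732 = 3.24 s.

3.24 seconds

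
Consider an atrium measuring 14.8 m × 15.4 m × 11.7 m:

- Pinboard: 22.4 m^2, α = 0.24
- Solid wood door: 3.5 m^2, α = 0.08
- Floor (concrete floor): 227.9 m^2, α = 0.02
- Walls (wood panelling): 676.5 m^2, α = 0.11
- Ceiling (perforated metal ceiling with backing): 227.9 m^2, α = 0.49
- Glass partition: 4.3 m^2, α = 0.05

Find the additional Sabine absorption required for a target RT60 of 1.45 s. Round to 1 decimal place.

99.6 sabins

Equivalent absorption area: A₁ = 22.4*0.24 + 3.5*0.08 + 227.9*0.02 + 676.5*0.11 + 227.9*0.49 + 4.3*0.05 = 196.515 m^2.
For T = 1.45 s, need A₂ = 0.161·V/T = 0.161·2666.664/1.45 = 296.092 sabins.
Additional absorption ΔA = 296.092 − 196.515 = 99.6 sabins.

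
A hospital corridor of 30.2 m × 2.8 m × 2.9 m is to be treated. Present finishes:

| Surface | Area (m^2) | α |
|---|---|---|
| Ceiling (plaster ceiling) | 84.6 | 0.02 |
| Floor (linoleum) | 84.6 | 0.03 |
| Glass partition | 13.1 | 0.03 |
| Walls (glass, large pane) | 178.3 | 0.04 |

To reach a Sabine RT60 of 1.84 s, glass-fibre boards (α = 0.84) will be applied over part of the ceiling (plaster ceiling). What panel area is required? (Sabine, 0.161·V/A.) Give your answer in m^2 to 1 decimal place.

Total absorption A₁ = 84.6*0.02 + 84.6*0.03 + 13.1*0.03 + 178.3*0.04
  = 1.692 + 2.538 + 0.393 + 7.132 = 11.755 m^2 sabins.
Required A₂ = 0.161·245.224/1.84 = 21.457 sabins.
ΔA needed = 21.457 − 11.755 = 9.702 sabins.
Each m^2 of panel replacing the ceiling (plaster ceiling) adds (0.84 − 0.02) = 0.82 sabins.
Panel area = 9.702 / 0.82 = 11.8 m^2.

11.8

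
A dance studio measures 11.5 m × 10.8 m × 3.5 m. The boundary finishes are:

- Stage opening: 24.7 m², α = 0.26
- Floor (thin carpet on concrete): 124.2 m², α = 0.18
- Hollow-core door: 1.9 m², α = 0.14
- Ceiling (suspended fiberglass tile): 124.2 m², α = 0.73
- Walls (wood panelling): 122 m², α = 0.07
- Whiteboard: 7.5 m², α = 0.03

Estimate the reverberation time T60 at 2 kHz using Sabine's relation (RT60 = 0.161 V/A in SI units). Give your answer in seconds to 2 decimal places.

0.54 s

A = Σ Sᵢαᵢ = 24.7*0.26 + 124.2*0.18 + 1.9*0.14 + 124.2*0.73 + 122*0.07 + 7.5*0.03 = 128.475 sabins.
V = 11.5·10.8·3.5 = 434.7 m³.
Sabine: RT60 = 0.161 × 434.7 / 128.475 = 0.54 s.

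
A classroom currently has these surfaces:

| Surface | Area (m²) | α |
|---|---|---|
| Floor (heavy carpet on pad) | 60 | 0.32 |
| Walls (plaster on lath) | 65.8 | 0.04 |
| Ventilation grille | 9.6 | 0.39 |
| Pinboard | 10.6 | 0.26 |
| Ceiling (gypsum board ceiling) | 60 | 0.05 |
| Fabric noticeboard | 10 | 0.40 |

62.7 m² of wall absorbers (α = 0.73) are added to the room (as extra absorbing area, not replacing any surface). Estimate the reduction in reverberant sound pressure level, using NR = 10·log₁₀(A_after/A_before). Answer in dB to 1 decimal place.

3.6 dB

Total absorption A_before = 60×0.32 + 65.8×0.04 + 9.6×0.39 + 10.6×0.26 + 60×0.05 + 10×0.40
  = 19.200 + 2.632 + 3.744 + 2.756 + 3.000 + 4.000 = 35.332 m² sabins.
Added absorption = 62.7 × 0.73 = 45.771 sabins.
A_after = 35.332 + 45.771 = 81.103 sabins.
NR = 10·log₁₀(81.103/35.332) = 3.6 dB.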